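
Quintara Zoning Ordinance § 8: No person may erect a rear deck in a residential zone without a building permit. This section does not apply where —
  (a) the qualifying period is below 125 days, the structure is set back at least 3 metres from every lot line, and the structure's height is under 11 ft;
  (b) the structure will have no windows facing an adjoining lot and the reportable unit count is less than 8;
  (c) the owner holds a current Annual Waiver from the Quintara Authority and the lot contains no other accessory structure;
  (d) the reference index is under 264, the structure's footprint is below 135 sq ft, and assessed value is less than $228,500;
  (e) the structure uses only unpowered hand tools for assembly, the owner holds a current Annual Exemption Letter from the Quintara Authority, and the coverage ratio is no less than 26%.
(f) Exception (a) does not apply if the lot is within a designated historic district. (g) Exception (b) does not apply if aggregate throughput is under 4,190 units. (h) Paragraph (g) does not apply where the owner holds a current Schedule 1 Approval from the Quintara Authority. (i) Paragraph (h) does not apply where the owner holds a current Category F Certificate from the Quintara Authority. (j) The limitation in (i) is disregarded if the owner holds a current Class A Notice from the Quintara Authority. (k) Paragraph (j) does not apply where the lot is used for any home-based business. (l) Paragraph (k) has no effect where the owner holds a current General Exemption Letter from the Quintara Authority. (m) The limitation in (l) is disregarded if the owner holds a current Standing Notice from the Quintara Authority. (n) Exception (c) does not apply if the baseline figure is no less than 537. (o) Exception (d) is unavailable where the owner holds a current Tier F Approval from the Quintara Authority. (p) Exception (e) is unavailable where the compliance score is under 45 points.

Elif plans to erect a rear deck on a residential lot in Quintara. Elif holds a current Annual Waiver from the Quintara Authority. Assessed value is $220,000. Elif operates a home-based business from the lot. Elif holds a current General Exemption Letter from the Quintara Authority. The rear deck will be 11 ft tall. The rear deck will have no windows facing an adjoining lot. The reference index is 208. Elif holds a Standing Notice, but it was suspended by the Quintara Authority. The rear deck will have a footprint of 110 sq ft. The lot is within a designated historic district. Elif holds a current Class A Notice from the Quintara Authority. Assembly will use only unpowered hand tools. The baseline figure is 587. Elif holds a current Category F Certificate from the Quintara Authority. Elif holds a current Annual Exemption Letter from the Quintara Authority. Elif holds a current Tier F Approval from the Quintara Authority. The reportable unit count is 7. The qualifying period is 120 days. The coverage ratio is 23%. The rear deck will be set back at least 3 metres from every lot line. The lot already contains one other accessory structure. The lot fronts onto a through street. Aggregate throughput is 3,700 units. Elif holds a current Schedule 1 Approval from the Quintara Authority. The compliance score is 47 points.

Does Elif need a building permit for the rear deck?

No — exception (b) applies; Elif does not need a building permit.

Exception (a) does not apply: the structure's height is 11 ft, not under 11 ft.
Exception (b) is satisfied on its face — no windows face an adjoining lot; the reportable unit count is 7, less than the 8 limit. Considering the limiting provisions: (g) would limit (b) — aggregate throughput is 3,700 units, under the 4,190 units limit — but (h) sets (g) aside: (h) applies — a current Schedule 1 Approval is held. (i) would limit (h) — a current Category F Certificate is held — but (j) sets (i) aside: (j) applies — a current Class A Notice is held. (k) applies (a home-based business operates on the lot), but is set aside by (l): (l) operates against (k): a current General Exemption Letter is held. (m) is not triggered (no current Standing Notice is held), so (l) stands. So (b) applies.
Exception (c) fails — the lot already has another accessory structure.
Exception (d): the reference index is 208, under the 264 limit; the structure's footprint is 110 sq ft, below the 135 sq ft limit; assessed value is $220,000, less than the $228,500 limit — every condition holds. Turning to paragraph (o): (o) is triggered — a current Tier F Approval is held. So (d) is unavailable.
Exception (e) requires that the coverage ratio is no less than 26%; but the coverage ratio is 23%, short of 26%, so (e) is unavailable.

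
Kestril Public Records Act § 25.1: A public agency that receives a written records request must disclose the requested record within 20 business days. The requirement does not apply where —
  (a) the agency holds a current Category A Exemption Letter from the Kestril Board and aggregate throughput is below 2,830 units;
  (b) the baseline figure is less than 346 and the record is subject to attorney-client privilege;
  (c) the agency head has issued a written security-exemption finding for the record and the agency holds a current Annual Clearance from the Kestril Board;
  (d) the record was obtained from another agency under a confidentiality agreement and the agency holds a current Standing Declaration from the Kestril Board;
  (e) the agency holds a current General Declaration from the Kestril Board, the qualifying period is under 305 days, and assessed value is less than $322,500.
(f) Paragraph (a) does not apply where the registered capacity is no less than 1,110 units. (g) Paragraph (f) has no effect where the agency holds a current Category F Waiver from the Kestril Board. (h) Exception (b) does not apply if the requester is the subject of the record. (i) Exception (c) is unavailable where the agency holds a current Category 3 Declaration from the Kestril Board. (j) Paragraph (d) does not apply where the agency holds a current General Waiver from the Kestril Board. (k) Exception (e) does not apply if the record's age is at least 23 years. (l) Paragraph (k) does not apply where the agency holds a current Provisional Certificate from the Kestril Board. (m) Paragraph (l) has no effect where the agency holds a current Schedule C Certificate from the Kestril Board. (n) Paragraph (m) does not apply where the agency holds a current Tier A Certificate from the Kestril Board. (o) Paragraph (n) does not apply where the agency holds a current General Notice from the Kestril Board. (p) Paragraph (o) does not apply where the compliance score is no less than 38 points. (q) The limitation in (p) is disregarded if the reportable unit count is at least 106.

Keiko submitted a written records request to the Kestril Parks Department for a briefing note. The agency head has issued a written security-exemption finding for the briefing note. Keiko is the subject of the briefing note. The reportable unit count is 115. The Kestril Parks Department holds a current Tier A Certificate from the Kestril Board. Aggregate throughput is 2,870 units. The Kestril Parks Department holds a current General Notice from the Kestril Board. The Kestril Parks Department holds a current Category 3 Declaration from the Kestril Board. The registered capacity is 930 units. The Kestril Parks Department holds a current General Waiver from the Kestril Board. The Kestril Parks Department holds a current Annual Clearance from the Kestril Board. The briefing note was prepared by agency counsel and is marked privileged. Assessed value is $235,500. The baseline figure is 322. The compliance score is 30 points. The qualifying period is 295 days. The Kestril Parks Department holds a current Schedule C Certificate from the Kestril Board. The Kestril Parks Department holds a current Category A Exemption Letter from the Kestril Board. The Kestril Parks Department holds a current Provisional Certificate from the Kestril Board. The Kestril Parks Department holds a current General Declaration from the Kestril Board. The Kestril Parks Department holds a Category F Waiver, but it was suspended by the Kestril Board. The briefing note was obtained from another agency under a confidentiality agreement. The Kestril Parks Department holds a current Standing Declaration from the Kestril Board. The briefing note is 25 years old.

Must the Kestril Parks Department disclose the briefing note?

Yes — the Kestril Parks Department must disclose the briefing note.

Exception (a) fails — aggregate throughput is 2,870 units, not below 2,830 units.
All of (b)'s requirements are met (the baseline figure is 322, less than the 346 limit; the briefing note is privileged). But applying paragraph (h): (h) operates against (b): Keiko is the subject of the briefing note. Exception (b) does not apply.
Exception (c)'s conditions are all satisfied: a written security-exemption finding has been issued; a current Annual Clearance is held. But applying paragraph (i): (i) is triggered — a current Category 3 Declaration is held. So (c) is unavailable.
Exception (d) is satisfied on its face — the briefing note was obtained under a confidentiality agreement; a current Standing Declaration is held. Turning to paragraph (j): (j) is triggered — a current General Waiver is held. So (d) is unavailable.
Exception (e)'s conditions are all satisfied: a current General Declaration is held; the qualifying period is 295 days, under the 305 days limit; assessed value is $235,500, less than the $322,500 limit. But: (k) operates against (e): the record's age is 25 years, meeting the 23 years threshold. (l) applies (a current Provisional Certificate is held), but yields to (m): (m) is engaged — a current Schedule C Certificate is held. (n) is engaged (a current Tier A Certificate is held), but is itself disapplied by (o): (o) operates against (n): a current General Notice is held. (p), which would lift (o), is not triggered — the compliance score is 30 points, short of 38 points. Exception (e) does not apply.
None of the exceptions is available; § 25.1 applies in full.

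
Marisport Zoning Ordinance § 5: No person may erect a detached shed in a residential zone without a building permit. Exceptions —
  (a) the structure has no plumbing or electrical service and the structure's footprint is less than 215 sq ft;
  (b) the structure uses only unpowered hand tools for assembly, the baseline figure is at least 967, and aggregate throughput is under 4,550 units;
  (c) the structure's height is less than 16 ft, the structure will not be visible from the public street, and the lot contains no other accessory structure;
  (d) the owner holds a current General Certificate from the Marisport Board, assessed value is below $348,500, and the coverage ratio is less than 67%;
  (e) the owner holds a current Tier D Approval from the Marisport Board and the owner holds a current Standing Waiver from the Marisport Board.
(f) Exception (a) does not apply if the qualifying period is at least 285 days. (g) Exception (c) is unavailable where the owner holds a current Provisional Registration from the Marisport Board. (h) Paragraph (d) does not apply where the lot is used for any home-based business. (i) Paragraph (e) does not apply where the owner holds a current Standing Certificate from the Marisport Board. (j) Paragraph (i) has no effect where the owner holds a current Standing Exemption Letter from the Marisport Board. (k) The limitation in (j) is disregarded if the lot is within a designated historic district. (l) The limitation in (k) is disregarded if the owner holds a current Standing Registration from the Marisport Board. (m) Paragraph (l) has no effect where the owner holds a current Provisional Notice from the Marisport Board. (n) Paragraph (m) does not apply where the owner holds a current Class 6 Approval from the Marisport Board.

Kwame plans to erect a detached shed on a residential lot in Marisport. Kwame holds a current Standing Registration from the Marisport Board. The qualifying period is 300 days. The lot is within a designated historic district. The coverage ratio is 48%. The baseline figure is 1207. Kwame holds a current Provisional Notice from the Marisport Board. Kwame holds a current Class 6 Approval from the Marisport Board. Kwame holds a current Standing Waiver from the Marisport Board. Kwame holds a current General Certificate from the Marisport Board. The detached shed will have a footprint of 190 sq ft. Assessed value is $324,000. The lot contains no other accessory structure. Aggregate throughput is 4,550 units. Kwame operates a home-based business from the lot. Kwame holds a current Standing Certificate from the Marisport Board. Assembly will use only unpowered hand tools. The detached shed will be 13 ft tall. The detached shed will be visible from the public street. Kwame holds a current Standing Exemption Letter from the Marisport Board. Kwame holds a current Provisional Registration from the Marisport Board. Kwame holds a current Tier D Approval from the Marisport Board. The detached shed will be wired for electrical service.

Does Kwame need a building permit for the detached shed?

No — exception (e) applies; Kwame does not need a building permit.

Exception (a) fails — electrical service is planned.
Exception (b) requires that aggregate throughput is under 4,550 units; but aggregate throughput is 4,550 units, not under 4,550 units, so (b) is unavailable.
Exception (c) requires that the structure will not be visible from the public street; but the structure will be visible from the street, so (c) is unavailable.
Exception (d)'s conditions are all satisfied: a current General Certificate is held; assessed value is $324,000, below the $348,500 limit; the coverage ratio is 48%, less than the 67% limit. But: (h) is triggered — a home-based business operates on the lot. So (d) is unavailable.
Exception (e): a current Tier D Approval is held; a current Standing Waiver is held — every condition holds. Considering the limiting provisions: (i) would limit (e) — a current Standing Certificate is held — but (j) sets (i) aside: (j) operates against (i): a current Standing Exemption Letter is held. (k) would limit (j) — the lot is in a historic district — but (l) sets (k) aside: (l) operates against (k): a current Standing Registration is held. (m) is engaged (a current Provisional Notice is held), but is overridden by (n): (n) operates against (m): a current Class 6 Approval is held. Exception (e) stands.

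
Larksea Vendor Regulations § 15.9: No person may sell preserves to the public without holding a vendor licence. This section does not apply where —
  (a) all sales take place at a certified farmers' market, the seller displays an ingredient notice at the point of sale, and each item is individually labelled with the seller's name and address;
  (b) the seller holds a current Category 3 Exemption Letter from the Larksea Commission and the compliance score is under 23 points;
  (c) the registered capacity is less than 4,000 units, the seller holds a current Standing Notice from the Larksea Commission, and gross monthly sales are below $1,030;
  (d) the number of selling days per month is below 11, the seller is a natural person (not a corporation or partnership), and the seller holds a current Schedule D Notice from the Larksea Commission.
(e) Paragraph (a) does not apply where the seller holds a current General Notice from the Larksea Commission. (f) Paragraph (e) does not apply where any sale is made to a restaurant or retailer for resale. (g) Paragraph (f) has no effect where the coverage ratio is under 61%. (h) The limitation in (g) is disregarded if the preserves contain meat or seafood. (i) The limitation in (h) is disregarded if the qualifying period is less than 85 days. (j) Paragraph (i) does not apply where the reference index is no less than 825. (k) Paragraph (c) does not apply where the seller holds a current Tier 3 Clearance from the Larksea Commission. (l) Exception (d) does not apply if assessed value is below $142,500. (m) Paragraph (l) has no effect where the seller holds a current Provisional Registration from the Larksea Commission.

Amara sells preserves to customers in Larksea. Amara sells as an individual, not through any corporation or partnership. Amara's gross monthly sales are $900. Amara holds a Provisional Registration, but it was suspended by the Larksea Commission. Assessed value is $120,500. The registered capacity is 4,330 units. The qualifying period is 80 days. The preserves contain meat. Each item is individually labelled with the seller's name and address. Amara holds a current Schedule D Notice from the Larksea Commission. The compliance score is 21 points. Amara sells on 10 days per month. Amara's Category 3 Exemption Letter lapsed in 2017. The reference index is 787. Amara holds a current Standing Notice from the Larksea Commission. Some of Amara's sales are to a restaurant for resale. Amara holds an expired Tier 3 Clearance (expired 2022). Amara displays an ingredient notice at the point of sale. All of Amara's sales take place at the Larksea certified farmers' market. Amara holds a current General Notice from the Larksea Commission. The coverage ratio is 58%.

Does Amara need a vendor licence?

Exception (a): all sales are at a certified farmers' market; an ingredient notice is displayed; items are individually labelled — every condition holds. However, paragraphs (e)–(j) must be considered: (e) applies — a current General Notice is held. (f) operates (some sales are to a restaurant for resale), but yields to (g): (g) operates — the coverage ratio is 58%, under the 61% limit. (h) operates (the preserves contain meat), but is set aside by (i): (i) is engaged — the qualifying period is 80 days, less than the 85 days limit. (j), which would lift (i), is inapplicable — the reference index is 787, short of 825. Exception (a) does not apply.
Exception (b) does not apply: there is no Category 3 Exemption Letter in force.
Exception (c) requires that the registered capacity is less than 4,000 units; but the registered capacity is 4,330 units, not less than 4,000 units, so (c) is unavailable.
Exception (d) is satisfied on its face — the number of selling days per month is 10, below the 11 limit; the seller is a natural person; a current Schedule D Notice is held. But applying paragraphs (l)–(m): (l) operates against (d): assessed value is $120,500, below the $142,500 limit. (m), which would lift (l), is inapplicable — the Provisional Registration is not current. So (d) is unavailable.
None of the exceptions is available; § 15.9 applies in full.

Yes — Amara must hold a vendor licence.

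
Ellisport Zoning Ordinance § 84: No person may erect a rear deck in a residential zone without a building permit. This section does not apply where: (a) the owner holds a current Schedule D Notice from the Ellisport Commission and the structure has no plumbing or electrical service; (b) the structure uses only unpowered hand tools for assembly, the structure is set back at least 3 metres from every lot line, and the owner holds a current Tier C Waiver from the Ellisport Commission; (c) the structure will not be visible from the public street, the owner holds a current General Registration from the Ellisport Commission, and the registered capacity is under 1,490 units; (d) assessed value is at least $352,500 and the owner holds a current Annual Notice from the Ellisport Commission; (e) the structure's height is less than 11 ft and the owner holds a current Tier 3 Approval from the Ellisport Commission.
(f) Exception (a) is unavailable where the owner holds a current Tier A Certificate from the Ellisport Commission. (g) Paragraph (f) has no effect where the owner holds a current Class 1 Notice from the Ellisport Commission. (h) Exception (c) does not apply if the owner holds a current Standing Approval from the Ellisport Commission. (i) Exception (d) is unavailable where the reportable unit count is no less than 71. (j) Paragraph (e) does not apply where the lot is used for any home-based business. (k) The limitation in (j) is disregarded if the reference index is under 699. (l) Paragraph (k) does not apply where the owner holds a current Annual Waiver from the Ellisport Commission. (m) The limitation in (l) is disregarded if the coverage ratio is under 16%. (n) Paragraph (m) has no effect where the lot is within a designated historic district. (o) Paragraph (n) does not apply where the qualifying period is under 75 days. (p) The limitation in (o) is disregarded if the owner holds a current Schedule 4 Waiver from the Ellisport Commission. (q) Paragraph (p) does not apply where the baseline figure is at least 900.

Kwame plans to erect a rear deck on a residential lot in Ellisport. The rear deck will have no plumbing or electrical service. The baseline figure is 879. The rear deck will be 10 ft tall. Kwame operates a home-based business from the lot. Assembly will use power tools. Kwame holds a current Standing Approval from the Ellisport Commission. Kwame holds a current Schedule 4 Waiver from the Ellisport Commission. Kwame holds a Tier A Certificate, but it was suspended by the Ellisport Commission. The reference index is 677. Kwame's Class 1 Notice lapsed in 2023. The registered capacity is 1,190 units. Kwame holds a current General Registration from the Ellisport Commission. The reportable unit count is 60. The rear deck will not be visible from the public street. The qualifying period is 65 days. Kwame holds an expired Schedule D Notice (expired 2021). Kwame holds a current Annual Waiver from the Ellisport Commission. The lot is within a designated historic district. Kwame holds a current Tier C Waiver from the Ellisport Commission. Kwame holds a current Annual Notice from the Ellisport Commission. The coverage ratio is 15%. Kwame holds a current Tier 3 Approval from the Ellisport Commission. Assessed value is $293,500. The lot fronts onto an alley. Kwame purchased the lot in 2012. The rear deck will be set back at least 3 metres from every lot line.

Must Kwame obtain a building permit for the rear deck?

Yes — Kwame must obtain a building permit.

Exception (a) requires that the owner holds a current Schedule D Notice from the Ellisport Commission; but the Schedule D Notice is not current, so (a) is unavailable.
Exception (b) fails — assembly uses power tools.
Exception (c): the structure will not be visible from the street; a current General Registration is held; the registered capacity is 1,190 units, under the 1,490 units limit — every condition holds. But applying paragraph (h): (h) operates — a current Standing Approval is held. (c) is therefore removed.
Exception (d) does not apply: assessed value is $293,500, short of $352,500.
All of (e)'s requirements are met (the structure's height is 10 ft, less than the 11 ft limit; a current Tier 3 Approval is held). Turning to paragraphs (j)–(q): (j) operates against (e): a home-based business operates on the lot. (k) would limit (j) — the reference index is 677, under the 699 limit — but (l) sets (k) aside: (l) is engaged — a current Annual Waiver is held. (m) would limit (l) — the coverage ratio is 15%, under the 16% limit — but (n) sets (m) aside: (n) operates against (m): the lot is in a historic district. (o) operates (the qualifying period is 65 days, under the 75 days limit), but is overridden by (p): (p) operates against (o): a current Schedule 4 Waiver is held. (q), which would lift (p), does not operate here — the baseline figure is 879, short of 900. So (e) is unavailable.
No exception is made out. Kwame falls within the general rule.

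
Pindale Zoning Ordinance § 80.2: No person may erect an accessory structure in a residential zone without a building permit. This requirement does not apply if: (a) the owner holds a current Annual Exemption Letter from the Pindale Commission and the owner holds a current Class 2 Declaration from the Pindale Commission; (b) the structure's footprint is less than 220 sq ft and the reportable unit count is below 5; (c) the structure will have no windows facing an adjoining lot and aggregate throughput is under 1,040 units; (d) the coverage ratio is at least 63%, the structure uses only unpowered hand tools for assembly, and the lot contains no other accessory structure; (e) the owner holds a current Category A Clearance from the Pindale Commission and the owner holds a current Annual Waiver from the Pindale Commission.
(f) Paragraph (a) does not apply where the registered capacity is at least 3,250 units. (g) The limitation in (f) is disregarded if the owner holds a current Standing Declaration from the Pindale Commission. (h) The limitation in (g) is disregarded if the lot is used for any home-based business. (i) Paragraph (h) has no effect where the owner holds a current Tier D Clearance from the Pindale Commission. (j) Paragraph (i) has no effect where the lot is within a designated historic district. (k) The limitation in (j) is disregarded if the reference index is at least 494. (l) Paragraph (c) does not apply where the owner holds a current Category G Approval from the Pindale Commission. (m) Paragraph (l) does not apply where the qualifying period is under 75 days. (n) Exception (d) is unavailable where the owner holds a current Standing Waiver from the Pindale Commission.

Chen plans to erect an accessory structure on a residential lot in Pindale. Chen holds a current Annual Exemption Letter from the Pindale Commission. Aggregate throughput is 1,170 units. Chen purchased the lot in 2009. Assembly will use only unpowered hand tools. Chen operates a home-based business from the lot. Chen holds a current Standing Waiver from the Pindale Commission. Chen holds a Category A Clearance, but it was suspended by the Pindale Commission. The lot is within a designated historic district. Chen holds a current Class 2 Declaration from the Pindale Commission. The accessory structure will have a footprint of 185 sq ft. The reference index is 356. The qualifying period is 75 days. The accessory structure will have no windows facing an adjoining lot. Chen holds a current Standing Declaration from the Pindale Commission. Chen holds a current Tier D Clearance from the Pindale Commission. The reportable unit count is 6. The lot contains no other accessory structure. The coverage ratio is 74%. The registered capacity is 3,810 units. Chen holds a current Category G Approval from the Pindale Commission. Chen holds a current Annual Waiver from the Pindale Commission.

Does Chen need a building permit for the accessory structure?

Exception (a): a current Annual Exemption Letter is held; a current Class 2 Declaration is held — every condition holds. Turning to paragraphs (f)–(k): (f) operates against (a): the registered capacity is 3,810 units, meeting the 3,250 units threshold. (g) would limit (f) — a current Standing Declaration is held — but (h) sets (g) aside: (h) operates against (g): a home-based business operates on the lot. (i) would limit (h) — a current Tier D Clearance is held — but (j) sets (i) aside: (j) operates against (i): the lot is in a historic district. (k) is not triggered (the reference index is 356, short of 494), so (j) stands. So (a) is unavailable.
Exception (b) requires that the reportable unit count is below 5; but the reportable unit count is 6, not below 5, so (b) is unavailable.
Exception (c) does not apply: aggregate throughput is 1,170 units, not under 1,040 units.
Exception (d): the coverage ratio is 74%, meeting the 63% threshold; assembly uses only hand tools; the lot has no other accessory structure — every condition holds. But applying paragraph (n): (n) operates against (d): a current Standing Waiver is held. Exception (d) does not apply.
Exception (e) fails — there is no Category A Clearance in force.
No exception applies. The general rule governs.

Yes — Chen must obtain a building permit.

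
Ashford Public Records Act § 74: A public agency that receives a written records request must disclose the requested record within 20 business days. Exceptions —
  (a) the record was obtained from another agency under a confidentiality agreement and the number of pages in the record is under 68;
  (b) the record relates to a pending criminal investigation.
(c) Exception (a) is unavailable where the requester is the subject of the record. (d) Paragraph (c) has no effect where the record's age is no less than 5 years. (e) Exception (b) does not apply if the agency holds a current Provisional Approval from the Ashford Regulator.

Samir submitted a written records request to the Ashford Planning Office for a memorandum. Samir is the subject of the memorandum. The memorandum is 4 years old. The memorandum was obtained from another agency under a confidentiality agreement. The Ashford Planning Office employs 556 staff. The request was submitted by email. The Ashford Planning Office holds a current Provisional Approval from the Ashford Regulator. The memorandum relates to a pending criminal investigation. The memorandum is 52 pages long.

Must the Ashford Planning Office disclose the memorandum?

Yes — the Ashford Planning Office must disclose the memorandum.

All of (a)'s requirements are met (the memorandum was obtained under a confidentiality agreement; the number of pages in the record is 52, under the 68 limit). But applying paragraphs (c)–(d): (c) operates against (a): Samir is the subject of the memorandum. (d), which would lift (c), is inapplicable — the record's age is 4 years, short of 5 years. Exception (a) does not apply.
Exception (b): the memorandum relates to a pending investigation — every condition holds. Turning to paragraph (e): (e) is engaged — a current Provisional Approval is held. So (b) is unavailable.
No exception applies. The general rule governs.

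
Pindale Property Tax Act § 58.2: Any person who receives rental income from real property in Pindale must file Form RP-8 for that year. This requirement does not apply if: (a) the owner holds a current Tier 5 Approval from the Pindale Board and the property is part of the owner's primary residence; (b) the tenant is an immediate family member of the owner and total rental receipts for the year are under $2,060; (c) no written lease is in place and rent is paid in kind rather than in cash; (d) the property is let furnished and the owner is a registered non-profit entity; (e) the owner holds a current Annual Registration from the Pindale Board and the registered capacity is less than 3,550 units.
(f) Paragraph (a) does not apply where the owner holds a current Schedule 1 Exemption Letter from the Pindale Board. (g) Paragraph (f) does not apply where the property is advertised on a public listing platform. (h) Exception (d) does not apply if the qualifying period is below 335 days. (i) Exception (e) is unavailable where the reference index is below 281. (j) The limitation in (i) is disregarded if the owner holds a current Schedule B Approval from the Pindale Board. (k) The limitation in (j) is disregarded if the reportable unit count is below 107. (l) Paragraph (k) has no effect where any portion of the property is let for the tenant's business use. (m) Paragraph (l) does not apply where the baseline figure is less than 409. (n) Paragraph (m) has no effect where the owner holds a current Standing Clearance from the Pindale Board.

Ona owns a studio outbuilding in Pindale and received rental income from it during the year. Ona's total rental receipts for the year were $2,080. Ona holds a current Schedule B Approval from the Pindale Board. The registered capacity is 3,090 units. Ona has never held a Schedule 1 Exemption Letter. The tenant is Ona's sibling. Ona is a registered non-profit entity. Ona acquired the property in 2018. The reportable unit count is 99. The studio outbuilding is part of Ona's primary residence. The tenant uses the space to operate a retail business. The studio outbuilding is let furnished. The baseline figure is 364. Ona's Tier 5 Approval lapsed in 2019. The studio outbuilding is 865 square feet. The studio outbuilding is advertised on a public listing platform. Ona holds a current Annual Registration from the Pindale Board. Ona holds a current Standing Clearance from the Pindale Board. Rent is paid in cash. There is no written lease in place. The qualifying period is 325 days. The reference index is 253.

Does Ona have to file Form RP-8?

Exception (a) does not apply: the Tier 5 Approval is not current.
Exception (b) fails — total rental receipts for the year are $2,080, not under $2,060.
Exception (c) fails — rent is paid in cash.
Exception (d)'s conditions are all satisfied: the property is let furnished; Ona is a registered non-profit. But: (h) operates against (d): the qualifying period is 325 days, below the 335 days limit. So (d) is unavailable.
All of (e)'s requirements are met (a current Annual Registration is held; the registered capacity is 3,090 units, less than the 3,550 units limit). Under paragraphs (i)–(n): (i) would limit (e) — the reference index is 253, below the 281 limit — but (j) sets (i) aside: (j) operates against (i): a current Schedule B Approval is held. (k) applies (the reportable unit count is 99, below the 107 limit), but is overridden by (l): (l) operates against (k): the space is let for business use. (m) would limit (l) — the baseline figure is 364, less than the 409 limit — but (n) sets (m) aside: (n) operates — a current Standing Clearance is held. Exception (e) stands.

No — exception (e) applies; Ona is not required to file Form RP-8.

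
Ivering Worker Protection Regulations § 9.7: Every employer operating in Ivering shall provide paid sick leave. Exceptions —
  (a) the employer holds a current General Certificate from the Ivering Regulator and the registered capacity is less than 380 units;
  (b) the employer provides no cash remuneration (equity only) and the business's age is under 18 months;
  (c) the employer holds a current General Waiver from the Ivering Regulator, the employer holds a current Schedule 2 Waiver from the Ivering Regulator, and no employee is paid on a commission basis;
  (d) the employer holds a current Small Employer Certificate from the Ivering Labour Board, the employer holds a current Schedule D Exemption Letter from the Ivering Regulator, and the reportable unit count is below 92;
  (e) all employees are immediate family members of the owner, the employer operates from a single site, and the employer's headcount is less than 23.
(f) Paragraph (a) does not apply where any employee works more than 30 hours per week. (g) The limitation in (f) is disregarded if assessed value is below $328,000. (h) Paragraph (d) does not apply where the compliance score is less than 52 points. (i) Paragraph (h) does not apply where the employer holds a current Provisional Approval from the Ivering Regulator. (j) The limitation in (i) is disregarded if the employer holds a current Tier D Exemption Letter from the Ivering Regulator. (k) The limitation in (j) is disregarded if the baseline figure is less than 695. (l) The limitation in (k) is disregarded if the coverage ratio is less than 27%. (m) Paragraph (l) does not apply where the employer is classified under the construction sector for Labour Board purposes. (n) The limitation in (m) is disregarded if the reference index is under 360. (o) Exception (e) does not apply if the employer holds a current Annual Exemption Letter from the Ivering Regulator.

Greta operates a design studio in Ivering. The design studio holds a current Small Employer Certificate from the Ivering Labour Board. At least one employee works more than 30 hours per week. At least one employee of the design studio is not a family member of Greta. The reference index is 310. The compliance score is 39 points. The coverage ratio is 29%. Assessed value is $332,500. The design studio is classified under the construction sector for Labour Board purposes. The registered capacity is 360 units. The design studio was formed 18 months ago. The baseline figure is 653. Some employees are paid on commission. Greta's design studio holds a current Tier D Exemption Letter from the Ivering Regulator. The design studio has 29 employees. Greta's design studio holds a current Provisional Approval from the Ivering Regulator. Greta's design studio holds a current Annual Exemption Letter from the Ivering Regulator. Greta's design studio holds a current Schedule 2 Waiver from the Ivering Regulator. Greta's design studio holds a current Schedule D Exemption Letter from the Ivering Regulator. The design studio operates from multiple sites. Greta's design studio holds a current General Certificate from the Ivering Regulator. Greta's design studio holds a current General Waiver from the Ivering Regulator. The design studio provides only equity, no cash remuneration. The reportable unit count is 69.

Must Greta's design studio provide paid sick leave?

All of (a)'s requirements are met (a current General Certificate is held; the registered capacity is 360 units, less than the 380 units limit). But applying paragraphs (f)–(g): (f) operates — at least one employee exceeds 30 hours/week. (g), which would lift (f), is not engaged — assessed value is $332,500, not below $328,000. Exception (a) does not apply.
Exception (b) requires that the business's age is under 18 months; but the business's age is 18 months, not under 18 months, so (b) is unavailable.
Exception (c) fails — some employees are paid on commission.
Exception (d): a current Small Employer Certificate is held; a current Schedule D Exemption Letter is held; the reportable unit count is 69, below the 92 limit — every condition holds. Applying paragraphs (h)–(n): (h) would limit (d) — the compliance score is 39 points, less than the 52 points limit — but (i) sets (h) aside: (i) operates against (h): a current Provisional Approval is held. (j) is engaged (a current Tier D Exemption Letter is held), but yields to (k): (k) operates against (j): the baseline figure is 653, less than the 695 limit. (l) is not triggered (the coverage ratio is 29%, not less than 27%), so (k) stands. So (d) applies.
Exception (e) does not apply: at least one employee is not a family member.

No — exception (d) applies; Greta's design studio is not required to provide paid sick leave.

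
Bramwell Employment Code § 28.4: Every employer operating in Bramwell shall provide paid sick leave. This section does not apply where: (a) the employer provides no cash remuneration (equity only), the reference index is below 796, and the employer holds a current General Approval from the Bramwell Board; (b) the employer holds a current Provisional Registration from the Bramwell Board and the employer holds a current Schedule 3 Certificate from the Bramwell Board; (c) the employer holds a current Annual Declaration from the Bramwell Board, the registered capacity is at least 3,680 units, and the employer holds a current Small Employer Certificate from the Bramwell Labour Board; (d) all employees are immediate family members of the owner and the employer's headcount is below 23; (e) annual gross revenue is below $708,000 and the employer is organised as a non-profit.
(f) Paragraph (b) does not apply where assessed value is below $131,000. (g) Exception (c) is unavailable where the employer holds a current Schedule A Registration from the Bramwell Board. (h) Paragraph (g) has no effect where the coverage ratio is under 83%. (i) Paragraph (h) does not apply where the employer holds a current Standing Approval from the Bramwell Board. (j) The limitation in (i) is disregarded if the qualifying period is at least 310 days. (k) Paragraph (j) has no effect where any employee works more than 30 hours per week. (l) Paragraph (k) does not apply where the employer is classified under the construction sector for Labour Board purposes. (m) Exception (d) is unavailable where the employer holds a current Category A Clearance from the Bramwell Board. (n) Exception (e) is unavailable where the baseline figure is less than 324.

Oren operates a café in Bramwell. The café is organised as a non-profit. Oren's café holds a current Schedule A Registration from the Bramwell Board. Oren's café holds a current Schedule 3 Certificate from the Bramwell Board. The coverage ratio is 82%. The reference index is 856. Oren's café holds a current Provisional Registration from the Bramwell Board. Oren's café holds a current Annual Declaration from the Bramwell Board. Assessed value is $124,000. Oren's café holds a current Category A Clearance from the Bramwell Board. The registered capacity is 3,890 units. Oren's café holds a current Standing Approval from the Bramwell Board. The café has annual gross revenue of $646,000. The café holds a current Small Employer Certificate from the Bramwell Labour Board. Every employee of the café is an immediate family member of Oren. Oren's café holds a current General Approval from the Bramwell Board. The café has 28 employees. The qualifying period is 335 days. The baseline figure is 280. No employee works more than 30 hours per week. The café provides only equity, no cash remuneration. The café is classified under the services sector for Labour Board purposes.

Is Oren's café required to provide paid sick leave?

No — exception (c) applies; Oren's café is not required to provide paid sick leave.

Exception (a) does not apply: the reference index is 856, not below 796.
Exception (b) is satisfied on its face — a current Provisional Registration is held; a current Schedule 3 Certificate is held. But: (f) applies — assessed value is $124,000, below the $131,000 limit. Exception (b) does not apply.
Exception (c) is satisfied on its face — a current Annual Declaration is held; the registered capacity is 3,890 units, meeting the 3,680 units threshold; a current Small Employer Certificate is held. Applying paragraphs (g)–(l): (g) would limit (c) — a current Schedule A Registration is held — but (h) sets (g) aside: (h) is engaged — the coverage ratio is 82%, under the 83% limit. (i) operates (a current Standing Approval is held), but is set aside by (j): (j) is engaged — the qualifying period is 335 days, meeting the 310 days threshold. (k), which would lift (j), is inapplicable — no employee exceeds 30 hours/week. (c) remains available.
Exception (d) does not apply: the employer's headcount is 28, not below 23.
Exception (e): annual gross revenue is $646,000, below the $708,000 limit; the employer is a non-profit — every condition holds. But: (n) operates against (e): the baseline figure is 280, less than the 324 limit. (e) is therefore removed.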